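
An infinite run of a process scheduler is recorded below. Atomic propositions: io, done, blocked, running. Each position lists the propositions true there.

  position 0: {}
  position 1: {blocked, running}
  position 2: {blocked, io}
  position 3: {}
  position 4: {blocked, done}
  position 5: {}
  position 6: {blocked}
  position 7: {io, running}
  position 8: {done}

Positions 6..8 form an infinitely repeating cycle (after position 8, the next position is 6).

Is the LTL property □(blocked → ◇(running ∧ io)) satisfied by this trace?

blocked → ◇(running ∧ io) holds at every position 0..8, and those are all positions ever visited, so □(blocked → ◇(running ∧ io)) holds.
Positions where blocked holds: 1, 2, 4, 6.
Check ◇(running ∧ io) at each: 1→ok, 2→ok, 4→ok, 6→ok.

Satisfied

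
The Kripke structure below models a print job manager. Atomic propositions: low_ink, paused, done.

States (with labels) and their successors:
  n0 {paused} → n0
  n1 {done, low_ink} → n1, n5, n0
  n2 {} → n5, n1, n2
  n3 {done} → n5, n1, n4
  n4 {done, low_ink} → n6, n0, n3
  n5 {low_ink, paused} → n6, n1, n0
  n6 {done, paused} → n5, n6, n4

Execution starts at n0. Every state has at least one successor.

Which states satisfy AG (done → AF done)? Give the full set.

States satisfying done → AF done: {n0, n1, n2, n3, n4, n5, n6}.
States satisfying AG (done → AF done): {n0, n1, n2, n3, n4, n5, n6}.

{n0, n1, n2, n3, n4, n5, n6}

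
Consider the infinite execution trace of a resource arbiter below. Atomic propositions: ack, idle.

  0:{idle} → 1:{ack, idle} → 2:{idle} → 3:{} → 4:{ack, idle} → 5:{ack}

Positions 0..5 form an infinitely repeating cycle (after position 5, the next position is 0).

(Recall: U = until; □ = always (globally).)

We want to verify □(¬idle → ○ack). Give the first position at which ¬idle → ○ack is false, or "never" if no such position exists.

Check ¬idle → ○ack at each position in order: 0 ✓, 1 ✓, 2 ✓, 3 ✓, 4 ✓.
At position 5 the labels are {ack} and the next position 0 has {idle}, so ¬idle → ○ack is false there. This is the first violation.

5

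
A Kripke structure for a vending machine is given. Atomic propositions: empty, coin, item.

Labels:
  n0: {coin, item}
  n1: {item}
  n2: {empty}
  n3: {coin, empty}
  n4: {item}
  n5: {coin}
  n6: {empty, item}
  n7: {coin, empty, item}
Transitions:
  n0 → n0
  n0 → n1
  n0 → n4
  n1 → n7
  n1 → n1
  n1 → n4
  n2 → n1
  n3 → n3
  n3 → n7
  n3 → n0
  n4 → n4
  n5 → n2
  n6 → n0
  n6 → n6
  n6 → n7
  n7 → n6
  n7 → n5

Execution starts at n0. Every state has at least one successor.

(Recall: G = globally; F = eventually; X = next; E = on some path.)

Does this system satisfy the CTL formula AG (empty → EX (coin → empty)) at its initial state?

Yes

States satisfying empty → EX (coin → empty): {n0, n1, n2, n3, n4, n5, n6, n7}.
States satisfying AG (empty → EX (coin → empty)): {n0, n1, n2, n3, n4, n5, n6, n7}.
Every state reachable from n0 satisfies empty → EX (coin → empty).
n0 ∈ Sat(AG (empty → EX (coin → empty))).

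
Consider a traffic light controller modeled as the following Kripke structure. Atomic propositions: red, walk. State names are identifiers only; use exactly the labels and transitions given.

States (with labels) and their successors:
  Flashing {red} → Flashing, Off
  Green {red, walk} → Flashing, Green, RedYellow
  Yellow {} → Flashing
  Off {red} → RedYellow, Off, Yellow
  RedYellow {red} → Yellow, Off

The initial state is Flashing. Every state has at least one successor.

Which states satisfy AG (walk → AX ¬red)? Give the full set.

States satisfying walk → AX ¬red: {Flashing, Yellow, Off, RedYellow}.
States satisfying AG (walk → AX ¬red): {Flashing, Yellow, Off, RedYellow}.

{Flashing, Yellow, Off, RedYellow}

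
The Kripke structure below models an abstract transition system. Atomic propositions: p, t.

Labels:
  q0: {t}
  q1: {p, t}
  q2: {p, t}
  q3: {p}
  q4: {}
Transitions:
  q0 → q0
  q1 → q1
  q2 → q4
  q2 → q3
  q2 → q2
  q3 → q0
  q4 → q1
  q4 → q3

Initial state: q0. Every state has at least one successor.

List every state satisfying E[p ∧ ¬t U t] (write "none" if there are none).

{q0, q1, q2, q3}

States satisfying p ∧ ¬t: {q3}.
States satisfying t: {q0, q1, q2}.
States satisfying E[p ∧ ¬t U t]: {q0, q1, q2, q3}.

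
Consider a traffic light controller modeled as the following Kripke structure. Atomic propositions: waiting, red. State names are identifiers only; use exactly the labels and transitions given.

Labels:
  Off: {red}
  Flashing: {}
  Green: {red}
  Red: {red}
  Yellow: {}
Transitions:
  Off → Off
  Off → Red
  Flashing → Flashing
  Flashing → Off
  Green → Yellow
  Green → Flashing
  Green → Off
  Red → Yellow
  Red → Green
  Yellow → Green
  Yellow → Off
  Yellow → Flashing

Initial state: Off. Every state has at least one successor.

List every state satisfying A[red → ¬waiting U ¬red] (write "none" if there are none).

{Flashing, Yellow}

States satisfying red → ¬waiting: {Off, Flashing, Green, Red, Yellow}.
States satisfying ¬red: {Flashing, Yellow}.
States satisfying A[red → ¬waiting U ¬red]: {Flashing, Yellow}.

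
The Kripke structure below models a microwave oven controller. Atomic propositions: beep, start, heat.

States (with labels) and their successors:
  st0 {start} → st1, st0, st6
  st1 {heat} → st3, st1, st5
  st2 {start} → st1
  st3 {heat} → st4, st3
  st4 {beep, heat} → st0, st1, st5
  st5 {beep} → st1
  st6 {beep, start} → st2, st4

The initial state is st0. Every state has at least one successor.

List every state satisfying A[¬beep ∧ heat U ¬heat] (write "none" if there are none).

States satisfying ¬beep ∧ heat: {st1, st3}.
States satisfying ¬heat: {st0, st2, st5, st6}.
States satisfying A[¬beep ∧ heat U ¬heat]: {st0, st2, st5, st6}.

{st0, st2, st5, st6}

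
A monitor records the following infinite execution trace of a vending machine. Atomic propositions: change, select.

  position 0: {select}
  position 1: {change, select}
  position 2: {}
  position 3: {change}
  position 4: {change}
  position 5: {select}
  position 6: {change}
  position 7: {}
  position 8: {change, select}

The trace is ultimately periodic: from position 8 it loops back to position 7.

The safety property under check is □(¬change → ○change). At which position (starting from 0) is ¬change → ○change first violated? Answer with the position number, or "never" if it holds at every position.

never

¬change → ○change holds at every position 0..8, and those are all the positions the trace ever visits, so the invariant □(¬change → ○change) is never violated.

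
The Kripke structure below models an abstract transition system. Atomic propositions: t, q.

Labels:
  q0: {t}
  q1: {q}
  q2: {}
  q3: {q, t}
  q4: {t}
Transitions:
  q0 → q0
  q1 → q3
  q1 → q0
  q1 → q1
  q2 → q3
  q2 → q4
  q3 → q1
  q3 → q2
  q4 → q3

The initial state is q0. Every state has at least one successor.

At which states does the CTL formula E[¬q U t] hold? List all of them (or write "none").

States satisfying ¬q: {q0, q2, q4}.
States satisfying t: {q0, q3, q4}.
States satisfying E[¬q U t]: {q0, q2, q3, q4}.

{q0, q2, q3, q4}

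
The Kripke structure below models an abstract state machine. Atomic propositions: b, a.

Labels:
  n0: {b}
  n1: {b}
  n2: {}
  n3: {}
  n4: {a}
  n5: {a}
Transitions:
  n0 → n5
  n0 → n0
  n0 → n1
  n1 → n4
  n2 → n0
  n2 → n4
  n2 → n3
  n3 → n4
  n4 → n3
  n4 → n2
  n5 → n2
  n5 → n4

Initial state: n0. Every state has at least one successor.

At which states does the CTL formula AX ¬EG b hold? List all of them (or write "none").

States satisfying ¬EG b: {n1, n2, n3, n4, n5}.
States satisfying AX ¬EG b: {n1, n3, n4, n5}.

{n1, n3, n4, n5}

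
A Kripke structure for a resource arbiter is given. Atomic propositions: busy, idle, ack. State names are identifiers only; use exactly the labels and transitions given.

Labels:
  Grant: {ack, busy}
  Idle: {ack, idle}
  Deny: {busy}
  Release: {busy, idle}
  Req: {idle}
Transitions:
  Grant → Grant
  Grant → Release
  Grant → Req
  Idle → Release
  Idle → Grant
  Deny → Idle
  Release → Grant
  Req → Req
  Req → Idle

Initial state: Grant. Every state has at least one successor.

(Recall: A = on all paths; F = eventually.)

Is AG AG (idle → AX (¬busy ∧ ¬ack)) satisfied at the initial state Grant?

No

States satisfying AG (idle → AX (¬busy ∧ ¬ack)): ∅.
States satisfying AG AG (idle → AX (¬busy ∧ ¬ack)): ∅.
Grant is reachable from Grant and violates AG (idle → AX (¬busy ∧ ¬ack)), so AG fails at Grant.
Grant ∉ Sat(AG AG (idle → AX (¬busy ∧ ¬ack))).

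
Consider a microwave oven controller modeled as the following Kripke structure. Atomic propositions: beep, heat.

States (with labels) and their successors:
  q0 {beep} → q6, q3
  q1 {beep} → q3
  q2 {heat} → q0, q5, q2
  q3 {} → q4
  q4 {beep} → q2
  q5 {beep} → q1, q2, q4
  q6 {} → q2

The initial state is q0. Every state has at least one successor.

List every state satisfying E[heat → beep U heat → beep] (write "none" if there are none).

States satisfying heat → beep: {q0, q1, q3, q4, q5, q6}.
States satisfying E[heat → beep U heat → beep]: {q0, q1, q3, q4, q5, q6}.

{q0, q1, q3, q4, q5, q6}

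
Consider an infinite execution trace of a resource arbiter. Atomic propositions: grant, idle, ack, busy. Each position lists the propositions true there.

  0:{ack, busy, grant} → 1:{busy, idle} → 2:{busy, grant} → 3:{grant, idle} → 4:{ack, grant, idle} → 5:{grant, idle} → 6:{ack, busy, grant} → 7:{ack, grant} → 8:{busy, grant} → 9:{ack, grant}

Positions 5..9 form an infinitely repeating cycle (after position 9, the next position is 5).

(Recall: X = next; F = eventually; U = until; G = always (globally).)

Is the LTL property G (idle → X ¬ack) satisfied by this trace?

idle → X ¬ack must hold at every position from 0 onward. It fails at position 3, so G (idle → X ¬ack) is false.
Positions where idle holds: 1, 3, 4, 5.
Check X ¬ack at each: 1→ok, 3→fails, 4→ok, 5→fails.

Does not hold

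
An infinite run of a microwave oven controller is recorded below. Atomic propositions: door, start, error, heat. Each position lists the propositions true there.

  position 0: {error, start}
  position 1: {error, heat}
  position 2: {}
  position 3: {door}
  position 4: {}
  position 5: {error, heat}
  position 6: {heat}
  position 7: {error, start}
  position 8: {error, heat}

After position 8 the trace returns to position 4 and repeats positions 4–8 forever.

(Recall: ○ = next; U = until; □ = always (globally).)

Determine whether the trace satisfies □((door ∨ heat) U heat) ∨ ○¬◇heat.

Does not hold

(door ∨ heat) U heat must hold at every position from 0 onward. It fails at position 0, so □((door ∨ heat) U heat) is false.
The position after 0 is 1; ¬◇heat is false there.
At position 0: □((door ∨ heat) U heat) is false; ○¬◇heat is false; so □((door ∨ heat) U heat) ∨ ○¬◇heat is false.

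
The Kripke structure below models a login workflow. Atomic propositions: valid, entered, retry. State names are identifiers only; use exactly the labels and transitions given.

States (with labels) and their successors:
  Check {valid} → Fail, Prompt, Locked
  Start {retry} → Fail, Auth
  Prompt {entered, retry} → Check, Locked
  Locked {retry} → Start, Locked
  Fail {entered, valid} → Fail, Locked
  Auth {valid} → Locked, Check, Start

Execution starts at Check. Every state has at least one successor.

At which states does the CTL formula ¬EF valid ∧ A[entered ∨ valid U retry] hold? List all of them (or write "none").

none

States satisfying valid: {Check, Fail, Auth}.
States satisfying EF valid: {Check, Start, Prompt, Locked, Fail, Auth}.
States satisfying ¬EF valid: ∅.
States satisfying entered ∨ valid: {Check, Prompt, Fail, Auth}.
States satisfying retry: {Start, Prompt, Locked}.
States satisfying A[entered ∨ valid U retry]: {Start, Prompt, Locked}.
States satisfying ¬EF valid ∧ A[entered ∨ valid U retry]: ∅.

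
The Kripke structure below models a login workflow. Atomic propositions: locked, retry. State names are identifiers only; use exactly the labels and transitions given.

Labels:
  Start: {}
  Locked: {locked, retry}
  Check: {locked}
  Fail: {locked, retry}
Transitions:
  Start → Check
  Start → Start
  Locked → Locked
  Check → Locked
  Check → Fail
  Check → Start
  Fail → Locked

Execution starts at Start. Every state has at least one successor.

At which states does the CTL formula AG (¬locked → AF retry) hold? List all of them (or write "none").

States satisfying ¬locked → AF retry: {Locked, Check, Fail}.
States satisfying AG (¬locked → AF retry): {Locked, Fail}.

{Locked, Fail}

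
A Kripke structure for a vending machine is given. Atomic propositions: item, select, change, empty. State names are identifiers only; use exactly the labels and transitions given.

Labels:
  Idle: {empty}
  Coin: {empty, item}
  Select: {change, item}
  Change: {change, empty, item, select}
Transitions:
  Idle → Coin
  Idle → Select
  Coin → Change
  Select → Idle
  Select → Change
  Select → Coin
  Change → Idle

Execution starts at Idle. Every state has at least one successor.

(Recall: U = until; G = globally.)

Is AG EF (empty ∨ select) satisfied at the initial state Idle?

Holds

States satisfying EF (empty ∨ select): {Idle, Coin, Select, Change}.
States satisfying AG EF (empty ∨ select): {Idle, Coin, Select, Change}.
Every state reachable from Idle satisfies EF (empty ∨ select).
Idle ∈ Sat(AG EF (empty ∨ select)).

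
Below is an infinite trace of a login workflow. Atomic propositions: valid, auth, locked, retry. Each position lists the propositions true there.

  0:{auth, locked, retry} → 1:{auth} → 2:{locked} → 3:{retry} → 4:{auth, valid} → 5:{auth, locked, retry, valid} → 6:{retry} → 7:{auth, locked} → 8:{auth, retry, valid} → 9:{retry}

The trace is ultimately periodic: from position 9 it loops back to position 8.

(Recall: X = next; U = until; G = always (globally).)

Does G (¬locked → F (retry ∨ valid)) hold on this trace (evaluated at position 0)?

¬locked → F (retry ∨ valid) holds at every position 0..9, and those are all positions ever visited, so G (¬locked → F (retry ∨ valid)) holds.
Positions where ¬locked holds: 1, 3, 4, 6, 8, 9.
Check F (retry ∨ valid) at each: 1→ok, 3→ok, 4→ok, 6→ok, 8→ok, 9→ok.

Holds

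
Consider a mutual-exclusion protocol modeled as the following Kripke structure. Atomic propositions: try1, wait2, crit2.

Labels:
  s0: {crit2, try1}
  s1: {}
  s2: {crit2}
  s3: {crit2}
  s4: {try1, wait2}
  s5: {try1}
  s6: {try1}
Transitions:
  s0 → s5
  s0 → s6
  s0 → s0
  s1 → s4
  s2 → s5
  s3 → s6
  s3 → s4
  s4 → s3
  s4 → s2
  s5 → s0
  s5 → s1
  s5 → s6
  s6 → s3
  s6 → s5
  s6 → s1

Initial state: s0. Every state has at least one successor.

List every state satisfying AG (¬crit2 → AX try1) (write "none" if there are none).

States satisfying ¬crit2 → AX try1: {s0, s1, s2, s3}.
States satisfying AG (¬crit2 → AX try1): ∅.

none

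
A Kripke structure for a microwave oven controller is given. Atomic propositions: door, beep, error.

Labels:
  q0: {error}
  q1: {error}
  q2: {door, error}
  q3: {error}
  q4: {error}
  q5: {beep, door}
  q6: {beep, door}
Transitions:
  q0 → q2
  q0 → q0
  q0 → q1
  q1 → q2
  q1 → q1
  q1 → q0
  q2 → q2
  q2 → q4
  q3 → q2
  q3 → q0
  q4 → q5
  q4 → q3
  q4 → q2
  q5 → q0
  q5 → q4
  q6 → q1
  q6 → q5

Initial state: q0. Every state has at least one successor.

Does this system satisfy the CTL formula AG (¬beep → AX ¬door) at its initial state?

Does not hold

States satisfying ¬beep → AX ¬door: {q5, q6}.
States satisfying AG (¬beep → AX ¬door): ∅.
q0 is reachable from q0 and violates ¬beep → AX ¬door, so AG fails at q0.
q0 ∉ Sat(AG (¬beep → AX ¬door)).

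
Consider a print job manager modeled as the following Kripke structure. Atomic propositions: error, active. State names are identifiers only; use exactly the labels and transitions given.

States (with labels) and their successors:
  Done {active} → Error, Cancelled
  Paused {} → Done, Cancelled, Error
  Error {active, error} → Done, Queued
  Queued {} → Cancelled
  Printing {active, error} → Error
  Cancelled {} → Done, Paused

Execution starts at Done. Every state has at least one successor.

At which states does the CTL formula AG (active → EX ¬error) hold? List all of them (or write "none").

States satisfying active → EX ¬error: {Done, Paused, Error, Queued, Cancelled}.
States satisfying AG (active → EX ¬error): {Done, Paused, Error, Queued, Cancelled}.

{Done, Paused, Error, Queued, Cancelled}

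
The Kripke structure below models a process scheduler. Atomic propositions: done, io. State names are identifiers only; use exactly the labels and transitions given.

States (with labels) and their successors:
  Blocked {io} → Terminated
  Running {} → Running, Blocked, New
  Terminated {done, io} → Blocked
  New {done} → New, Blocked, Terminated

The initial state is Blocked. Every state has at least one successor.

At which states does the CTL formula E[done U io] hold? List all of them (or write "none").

{Blocked, Terminated, New}

States satisfying done: {Terminated, New}.
States satisfying io: {Blocked, Terminated}.
States satisfying E[done U io]: {Blocked, Terminated, New}.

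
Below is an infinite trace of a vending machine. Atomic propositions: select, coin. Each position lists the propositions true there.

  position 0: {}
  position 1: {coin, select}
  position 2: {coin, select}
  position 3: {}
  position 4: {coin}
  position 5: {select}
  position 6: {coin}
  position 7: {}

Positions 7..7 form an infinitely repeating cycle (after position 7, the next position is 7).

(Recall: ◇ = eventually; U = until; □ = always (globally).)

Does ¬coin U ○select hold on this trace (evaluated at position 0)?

Walking from position 0: ○select first holds at position 0, and ¬coin holds at every earlier position along the way, so ¬coin U ○select holds.

Yes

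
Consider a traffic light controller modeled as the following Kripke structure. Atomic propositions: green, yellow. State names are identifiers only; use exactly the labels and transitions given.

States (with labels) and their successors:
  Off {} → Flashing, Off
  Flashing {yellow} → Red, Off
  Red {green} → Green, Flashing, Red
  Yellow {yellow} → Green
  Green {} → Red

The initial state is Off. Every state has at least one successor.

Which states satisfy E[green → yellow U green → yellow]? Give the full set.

{Off, Flashing, Yellow, Green}

States satisfying green → yellow: {Off, Flashing, Yellow, Green}.
States satisfying E[green → yellow U green → yellow]: {Off, Flashing, Yellow, Green}.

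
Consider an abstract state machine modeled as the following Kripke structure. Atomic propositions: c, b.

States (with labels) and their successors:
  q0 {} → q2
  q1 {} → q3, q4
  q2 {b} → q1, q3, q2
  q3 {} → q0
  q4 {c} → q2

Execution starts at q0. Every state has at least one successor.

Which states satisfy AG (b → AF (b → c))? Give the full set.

none

States satisfying b → AF (b → c): {q0, q1, q3, q4}.
States satisfying AG (b → AF (b → c)): ∅.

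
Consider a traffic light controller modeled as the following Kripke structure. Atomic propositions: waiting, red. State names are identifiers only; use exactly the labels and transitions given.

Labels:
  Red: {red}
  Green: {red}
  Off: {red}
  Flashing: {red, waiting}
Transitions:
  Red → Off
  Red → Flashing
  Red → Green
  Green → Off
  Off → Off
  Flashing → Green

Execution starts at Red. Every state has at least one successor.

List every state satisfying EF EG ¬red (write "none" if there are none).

none

States satisfying EG ¬red: ∅.
States satisfying EF EG ¬red: ∅.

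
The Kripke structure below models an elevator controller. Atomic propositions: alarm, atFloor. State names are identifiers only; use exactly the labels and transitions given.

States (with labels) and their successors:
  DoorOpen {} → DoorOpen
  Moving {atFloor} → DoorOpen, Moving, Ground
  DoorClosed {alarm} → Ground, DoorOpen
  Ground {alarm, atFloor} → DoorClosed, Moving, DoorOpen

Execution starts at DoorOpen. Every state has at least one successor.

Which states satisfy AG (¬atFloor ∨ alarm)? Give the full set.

States satisfying ¬atFloor ∨ alarm: {DoorOpen, DoorClosed, Ground}.
States satisfying AG (¬atFloor ∨ alarm): {DoorOpen}.

{DoorOpen}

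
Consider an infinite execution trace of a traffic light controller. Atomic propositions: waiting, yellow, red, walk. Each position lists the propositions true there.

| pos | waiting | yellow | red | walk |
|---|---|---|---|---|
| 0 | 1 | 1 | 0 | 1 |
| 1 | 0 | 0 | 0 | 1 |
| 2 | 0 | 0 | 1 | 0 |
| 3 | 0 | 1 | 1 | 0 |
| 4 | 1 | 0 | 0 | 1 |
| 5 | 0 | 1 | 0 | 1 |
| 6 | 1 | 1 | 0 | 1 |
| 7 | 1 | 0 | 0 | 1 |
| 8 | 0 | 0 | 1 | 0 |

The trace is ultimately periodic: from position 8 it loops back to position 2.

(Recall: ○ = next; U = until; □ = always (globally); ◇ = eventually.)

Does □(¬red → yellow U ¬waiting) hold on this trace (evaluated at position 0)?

¬red → yellow U ¬waiting must hold at every position from 0 onward. It fails at position 4, so □(¬red → yellow U ¬waiting) is false.
Positions where ¬red holds: 0, 1, 4, 5, 6, 7.
Check yellow U ¬waiting at each: 0→ok, 1→ok, 4→fails, 5→ok, 6→fails, 7→fails.

Violated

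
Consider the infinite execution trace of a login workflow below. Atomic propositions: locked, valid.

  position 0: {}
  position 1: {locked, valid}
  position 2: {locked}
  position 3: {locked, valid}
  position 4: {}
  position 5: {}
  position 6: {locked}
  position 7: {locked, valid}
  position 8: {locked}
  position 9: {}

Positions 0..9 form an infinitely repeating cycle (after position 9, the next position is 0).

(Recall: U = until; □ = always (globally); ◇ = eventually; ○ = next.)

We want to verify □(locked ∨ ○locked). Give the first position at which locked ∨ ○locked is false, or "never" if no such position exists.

4

Check locked ∨ ○locked at each position in order: 0 ✓, 1 ✓, 2 ✓, 3 ✓.
At position 4 the labels are {} and the next position 5 has {}, so locked ∨ ○locked is false there. This is the first violation.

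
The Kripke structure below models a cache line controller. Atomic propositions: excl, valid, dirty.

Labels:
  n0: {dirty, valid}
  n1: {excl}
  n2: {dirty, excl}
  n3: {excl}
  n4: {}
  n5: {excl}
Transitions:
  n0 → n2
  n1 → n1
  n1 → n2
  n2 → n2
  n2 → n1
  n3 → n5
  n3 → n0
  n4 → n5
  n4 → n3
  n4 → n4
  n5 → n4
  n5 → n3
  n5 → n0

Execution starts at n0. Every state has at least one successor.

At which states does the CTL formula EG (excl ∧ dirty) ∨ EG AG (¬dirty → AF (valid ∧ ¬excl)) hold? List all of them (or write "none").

{n2}

States satisfying excl ∧ dirty: {n2}.
States satisfying EG (excl ∧ dirty): {n2}.
States satisfying AG (¬dirty → AF (valid ∧ ¬excl)): ∅.
States satisfying EG AG (¬dirty → AF (valid ∧ ¬excl)): ∅.
States satisfying EG (excl ∧ dirty) ∨ EG AG (¬dirty → AF (valid ∧ ¬excl)): {n2}.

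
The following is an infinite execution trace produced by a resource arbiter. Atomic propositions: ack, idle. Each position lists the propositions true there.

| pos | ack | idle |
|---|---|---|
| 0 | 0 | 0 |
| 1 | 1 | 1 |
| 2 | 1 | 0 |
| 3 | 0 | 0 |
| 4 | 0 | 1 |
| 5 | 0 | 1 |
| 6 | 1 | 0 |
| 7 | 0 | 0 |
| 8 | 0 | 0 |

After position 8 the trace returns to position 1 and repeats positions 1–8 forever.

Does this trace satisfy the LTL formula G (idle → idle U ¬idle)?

Yes

idle → idle U ¬idle holds at every position 0..8, and those are all positions ever visited, so G (idle → idle U ¬idle) holds.
Positions where idle holds: 1, 4, 5.
Check idle U ¬idle at each: 1→ok, 4→ok, 5→ok.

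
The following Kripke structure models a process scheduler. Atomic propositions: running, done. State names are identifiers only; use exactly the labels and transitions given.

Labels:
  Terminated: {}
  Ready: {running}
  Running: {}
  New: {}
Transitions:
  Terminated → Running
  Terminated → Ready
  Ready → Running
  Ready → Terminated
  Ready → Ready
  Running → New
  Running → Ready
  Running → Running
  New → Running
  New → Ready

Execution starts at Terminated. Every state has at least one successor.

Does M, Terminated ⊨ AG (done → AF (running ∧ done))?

States satisfying done → AF (running ∧ done): {Terminated, Ready, Running, New}.
States satisfying AG (done → AF (running ∧ done)): {Terminated, Ready, Running, New}.
Every state reachable from Terminated satisfies done → AF (running ∧ done).
Terminated ∈ Sat(AG (done → AF (running ∧ done))).

Yes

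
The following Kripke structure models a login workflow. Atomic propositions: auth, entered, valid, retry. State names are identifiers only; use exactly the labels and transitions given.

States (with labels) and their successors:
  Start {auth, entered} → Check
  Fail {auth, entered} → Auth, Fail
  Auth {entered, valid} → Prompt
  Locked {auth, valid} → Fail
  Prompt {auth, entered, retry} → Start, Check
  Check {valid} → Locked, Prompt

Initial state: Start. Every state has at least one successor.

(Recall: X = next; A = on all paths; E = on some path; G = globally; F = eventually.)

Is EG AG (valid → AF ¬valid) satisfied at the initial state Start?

States satisfying AG (valid → AF ¬valid): {Start, Fail, Auth, Locked, Prompt, Check}.
States satisfying EG AG (valid → AF ¬valid): {Start, Fail, Auth, Locked, Prompt, Check}.
Start ∈ Sat(EG AG (valid → AF ¬valid)).

Holds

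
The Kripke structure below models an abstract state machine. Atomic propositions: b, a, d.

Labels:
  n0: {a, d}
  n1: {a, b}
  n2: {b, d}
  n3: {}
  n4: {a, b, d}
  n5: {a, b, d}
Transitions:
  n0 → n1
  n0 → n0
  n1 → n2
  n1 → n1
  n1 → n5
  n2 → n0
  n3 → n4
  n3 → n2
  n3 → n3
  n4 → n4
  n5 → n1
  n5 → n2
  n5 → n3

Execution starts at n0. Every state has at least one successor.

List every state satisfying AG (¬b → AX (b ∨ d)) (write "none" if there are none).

{n4}

States satisfying ¬b → AX (b ∨ d): {n0, n1, n2, n4, n5}.
States satisfying AG (¬b → AX (b ∨ d)): {n4}.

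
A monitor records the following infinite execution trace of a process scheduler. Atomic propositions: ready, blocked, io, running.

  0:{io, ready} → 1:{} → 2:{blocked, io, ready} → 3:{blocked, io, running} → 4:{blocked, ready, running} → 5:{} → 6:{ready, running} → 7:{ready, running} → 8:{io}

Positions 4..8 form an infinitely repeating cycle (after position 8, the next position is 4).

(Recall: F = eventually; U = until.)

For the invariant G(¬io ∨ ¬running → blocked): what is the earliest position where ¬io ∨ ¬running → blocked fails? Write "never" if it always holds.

At position 0 the labels are {io, ready}, so ¬io ∨ ¬running → blocked is false there. This is the first violation.

0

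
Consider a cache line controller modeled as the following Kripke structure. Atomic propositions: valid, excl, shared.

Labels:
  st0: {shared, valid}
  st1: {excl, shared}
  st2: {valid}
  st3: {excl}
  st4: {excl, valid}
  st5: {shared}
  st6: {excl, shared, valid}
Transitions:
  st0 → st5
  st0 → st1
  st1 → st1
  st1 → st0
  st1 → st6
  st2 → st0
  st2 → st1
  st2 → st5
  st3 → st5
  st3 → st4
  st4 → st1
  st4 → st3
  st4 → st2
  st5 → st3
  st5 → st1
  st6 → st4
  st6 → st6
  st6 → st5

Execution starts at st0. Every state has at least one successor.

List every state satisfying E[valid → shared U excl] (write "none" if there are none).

{st0, st1, st3, st4, st5, st6}

States satisfying valid → shared: {st0, st1, st3, st5, st6}.
States satisfying excl: {st1, st3, st4, st6}.
States satisfying E[valid → shared U excl]: {st0, st1, st3, st4, st5, st6}.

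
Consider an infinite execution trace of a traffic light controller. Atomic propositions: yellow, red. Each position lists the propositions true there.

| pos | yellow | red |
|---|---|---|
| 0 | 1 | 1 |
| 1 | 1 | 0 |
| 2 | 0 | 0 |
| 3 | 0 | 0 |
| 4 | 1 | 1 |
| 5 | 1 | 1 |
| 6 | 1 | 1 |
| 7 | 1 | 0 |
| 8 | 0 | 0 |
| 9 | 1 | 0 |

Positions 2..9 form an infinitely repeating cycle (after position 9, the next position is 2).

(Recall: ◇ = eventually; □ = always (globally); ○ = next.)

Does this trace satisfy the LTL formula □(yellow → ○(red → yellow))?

Satisfied

yellow → ○(red → yellow) holds at every position 0..9, and those are all positions ever visited, so □(yellow → ○(red → yellow)) holds.
Positions where yellow holds: 0, 1, 4, 5, 6, 7, 9.
Check ○(red → yellow) at each: 0→ok, 1→ok, 4→ok, 5→ok, 6→ok, 7→ok, 9→ok.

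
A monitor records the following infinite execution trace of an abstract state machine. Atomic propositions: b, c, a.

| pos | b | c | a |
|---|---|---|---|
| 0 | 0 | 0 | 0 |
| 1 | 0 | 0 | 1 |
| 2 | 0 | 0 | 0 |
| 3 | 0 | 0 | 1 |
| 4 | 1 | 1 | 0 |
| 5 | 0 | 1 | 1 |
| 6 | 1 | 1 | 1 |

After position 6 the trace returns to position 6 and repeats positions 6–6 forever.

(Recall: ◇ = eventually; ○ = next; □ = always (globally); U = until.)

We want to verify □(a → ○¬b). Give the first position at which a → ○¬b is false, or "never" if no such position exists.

3

Check a → ○¬b at each position in order: 0 ✓, 1 ✓, 2 ✓.
At position 3 the labels are {a} and the next position 4 has {b, c}, so a → ○¬b is false there. This is the first violation.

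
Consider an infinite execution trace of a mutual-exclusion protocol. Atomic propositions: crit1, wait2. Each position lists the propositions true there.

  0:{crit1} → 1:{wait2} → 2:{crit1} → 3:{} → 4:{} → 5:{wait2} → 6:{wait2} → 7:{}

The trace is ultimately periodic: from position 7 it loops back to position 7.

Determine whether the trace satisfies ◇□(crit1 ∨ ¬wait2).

□(crit1 ∨ ¬wait2) holds at position 7, which is reachable from 0, so ◇□(crit1 ∨ ¬wait2) holds.

Holds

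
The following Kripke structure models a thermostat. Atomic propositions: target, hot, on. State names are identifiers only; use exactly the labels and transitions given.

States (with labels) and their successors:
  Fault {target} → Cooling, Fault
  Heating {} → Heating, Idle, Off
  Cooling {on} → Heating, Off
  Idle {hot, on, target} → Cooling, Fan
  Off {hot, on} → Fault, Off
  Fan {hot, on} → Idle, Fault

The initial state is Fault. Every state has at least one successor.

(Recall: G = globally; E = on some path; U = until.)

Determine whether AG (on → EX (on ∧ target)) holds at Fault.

Violated

States satisfying on → EX (on ∧ target): {Fault, Heating, Fan}.
States satisfying AG (on → EX (on ∧ target)): ∅.
Cooling is reachable from Fault and violates on → EX (on ∧ target), so AG fails at Fault.
Fault ∉ Sat(AG (on → EX (on ∧ target))).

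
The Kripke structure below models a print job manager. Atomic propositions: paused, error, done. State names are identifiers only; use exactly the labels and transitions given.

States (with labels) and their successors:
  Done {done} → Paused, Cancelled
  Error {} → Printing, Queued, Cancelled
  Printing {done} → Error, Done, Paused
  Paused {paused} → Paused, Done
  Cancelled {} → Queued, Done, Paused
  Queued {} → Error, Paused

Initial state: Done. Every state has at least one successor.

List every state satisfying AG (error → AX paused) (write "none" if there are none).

States satisfying error → AX paused: {Done, Error, Printing, Paused, Cancelled, Queued}.
States satisfying AG (error → AX paused): {Done, Error, Printing, Paused, Cancelled, Queued}.

{Done, Error, Printing, Paused, Cancelled, Queued}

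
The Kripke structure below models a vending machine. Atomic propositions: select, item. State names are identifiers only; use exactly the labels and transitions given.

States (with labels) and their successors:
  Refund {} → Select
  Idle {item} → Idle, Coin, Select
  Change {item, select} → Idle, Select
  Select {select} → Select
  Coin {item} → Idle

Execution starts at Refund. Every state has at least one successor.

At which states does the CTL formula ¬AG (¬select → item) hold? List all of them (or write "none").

{Refund}

States satisfying ¬select → item: {Idle, Change, Select, Coin}.
States satisfying AG (¬select → item): {Idle, Change, Select, Coin}.
States satisfying ¬AG (¬select → item): {Refund}.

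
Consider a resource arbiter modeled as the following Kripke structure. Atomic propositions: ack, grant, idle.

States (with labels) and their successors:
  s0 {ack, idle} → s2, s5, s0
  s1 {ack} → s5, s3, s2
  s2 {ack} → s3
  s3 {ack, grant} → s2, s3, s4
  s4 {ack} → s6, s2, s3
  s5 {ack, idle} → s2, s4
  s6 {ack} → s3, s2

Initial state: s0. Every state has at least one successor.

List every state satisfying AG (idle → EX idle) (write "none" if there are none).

States satisfying idle → EX idle: {s0, s1, s2, s3, s4, s6}.
States satisfying AG (idle → EX idle): {s2, s3, s4, s6}.

{s2, s3, s4, s6}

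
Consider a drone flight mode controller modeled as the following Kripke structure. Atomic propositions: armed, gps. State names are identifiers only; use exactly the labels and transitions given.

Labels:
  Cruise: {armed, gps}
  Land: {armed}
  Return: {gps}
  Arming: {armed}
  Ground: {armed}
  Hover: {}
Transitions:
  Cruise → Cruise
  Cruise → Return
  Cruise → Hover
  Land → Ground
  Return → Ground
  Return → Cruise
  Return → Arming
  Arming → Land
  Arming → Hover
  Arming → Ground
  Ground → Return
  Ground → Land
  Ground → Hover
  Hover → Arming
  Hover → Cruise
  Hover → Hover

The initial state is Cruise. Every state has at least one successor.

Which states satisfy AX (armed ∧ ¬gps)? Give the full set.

{Land}

States satisfying armed ∧ ¬gps: {Land, Arming, Ground}.
States satisfying AX (armed ∧ ¬gps): {Land}.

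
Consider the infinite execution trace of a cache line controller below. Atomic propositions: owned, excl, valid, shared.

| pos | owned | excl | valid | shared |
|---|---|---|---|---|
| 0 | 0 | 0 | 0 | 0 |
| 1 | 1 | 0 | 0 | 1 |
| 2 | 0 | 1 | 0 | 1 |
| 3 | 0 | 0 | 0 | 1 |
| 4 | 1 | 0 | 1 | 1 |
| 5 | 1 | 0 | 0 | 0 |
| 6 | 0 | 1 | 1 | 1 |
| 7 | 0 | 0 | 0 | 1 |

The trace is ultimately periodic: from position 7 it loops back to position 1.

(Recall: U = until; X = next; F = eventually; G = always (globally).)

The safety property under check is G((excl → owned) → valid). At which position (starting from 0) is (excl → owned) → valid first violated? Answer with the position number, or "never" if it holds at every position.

At position 0 the labels are {}, so (excl → owned) → valid is false there. This is the first violation.

0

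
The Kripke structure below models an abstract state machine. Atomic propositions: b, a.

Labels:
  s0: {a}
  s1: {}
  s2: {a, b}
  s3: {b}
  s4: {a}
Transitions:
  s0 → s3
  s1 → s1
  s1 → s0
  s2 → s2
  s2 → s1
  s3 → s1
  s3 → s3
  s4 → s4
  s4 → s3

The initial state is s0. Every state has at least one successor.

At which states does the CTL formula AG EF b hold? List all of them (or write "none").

States satisfying EF b: {s0, s1, s2, s3, s4}.
States satisfying AG EF b: {s0, s1, s2, s3, s4}.

{s0, s1, s2, s3, s4}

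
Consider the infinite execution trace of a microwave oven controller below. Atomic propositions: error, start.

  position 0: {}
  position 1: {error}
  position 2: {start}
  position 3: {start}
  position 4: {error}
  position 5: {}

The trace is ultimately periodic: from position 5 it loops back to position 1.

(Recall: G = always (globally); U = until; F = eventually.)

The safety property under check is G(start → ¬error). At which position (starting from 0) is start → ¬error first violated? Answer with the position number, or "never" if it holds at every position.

start → ¬error holds at every position 0..5, and those are all the positions the trace ever visits, so the invariant G(start → ¬error) is never violated.

never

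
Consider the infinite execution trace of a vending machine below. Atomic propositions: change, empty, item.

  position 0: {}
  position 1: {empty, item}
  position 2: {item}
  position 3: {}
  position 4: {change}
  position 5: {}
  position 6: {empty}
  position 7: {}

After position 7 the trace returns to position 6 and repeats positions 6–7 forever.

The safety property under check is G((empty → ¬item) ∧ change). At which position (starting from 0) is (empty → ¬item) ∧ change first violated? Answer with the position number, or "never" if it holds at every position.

0

At position 0 the labels are {}, so (empty → ¬item) ∧ change is false there. This is the first violation.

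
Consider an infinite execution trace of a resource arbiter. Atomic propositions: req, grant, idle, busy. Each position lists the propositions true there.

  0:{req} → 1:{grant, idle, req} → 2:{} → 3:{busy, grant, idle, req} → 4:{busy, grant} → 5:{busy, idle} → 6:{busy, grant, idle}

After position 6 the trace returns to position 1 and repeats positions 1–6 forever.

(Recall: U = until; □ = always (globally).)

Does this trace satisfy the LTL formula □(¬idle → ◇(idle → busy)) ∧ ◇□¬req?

No

¬idle → ◇(idle → busy) holds at every position 0..6, and those are all positions ever visited, so □(¬idle → ◇(idle → busy)) holds.
Positions where ¬idle holds: 0, 2, 4.
Check ◇(idle → busy) at each: 0→ok, 2→ok, 4→ok.
□¬req is false at every position 0..6, so it never becomes true and ◇□¬req fails.
At position 0: □(¬idle → ◇(idle → busy)) is true; ◇□¬req is false; so □(¬idle → ◇(idle → busy)) ∧ ◇□¬req is false.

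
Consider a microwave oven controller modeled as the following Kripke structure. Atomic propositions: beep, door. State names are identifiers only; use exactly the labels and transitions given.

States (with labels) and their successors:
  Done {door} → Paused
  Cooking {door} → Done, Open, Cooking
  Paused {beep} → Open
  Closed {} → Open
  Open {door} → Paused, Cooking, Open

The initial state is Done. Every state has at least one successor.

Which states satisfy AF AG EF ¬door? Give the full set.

States satisfying AG EF ¬door: {Done, Cooking, Paused, Closed, Open}.
States satisfying AF AG EF ¬door: {Done, Cooking, Paused, Closed, Open}.

{Done, Cooking, Paused, Closed, Open}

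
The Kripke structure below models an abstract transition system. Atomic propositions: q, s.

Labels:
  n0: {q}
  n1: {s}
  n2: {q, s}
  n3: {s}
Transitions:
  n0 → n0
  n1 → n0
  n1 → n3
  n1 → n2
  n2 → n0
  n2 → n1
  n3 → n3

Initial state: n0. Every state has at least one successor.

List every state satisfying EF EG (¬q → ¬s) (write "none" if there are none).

{n0, n1, n2}

States satisfying EG (¬q → ¬s): {n0, n2}.
States satisfying EF EG (¬q → ¬s): {n0, n1, n2}.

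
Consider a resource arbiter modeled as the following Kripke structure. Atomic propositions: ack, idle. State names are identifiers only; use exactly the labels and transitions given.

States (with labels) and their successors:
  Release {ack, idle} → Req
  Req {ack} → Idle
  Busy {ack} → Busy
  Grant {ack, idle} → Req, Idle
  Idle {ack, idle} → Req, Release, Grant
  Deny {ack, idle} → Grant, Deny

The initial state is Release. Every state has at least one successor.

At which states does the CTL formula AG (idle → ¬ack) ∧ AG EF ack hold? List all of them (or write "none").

{Busy}

States satisfying idle → ¬ack: {Req, Busy}.
States satisfying AG (idle → ¬ack): {Busy}.
States satisfying EF ack: {Release, Req, Busy, Grant, Idle, Deny}.
States satisfying AG EF ack: {Release, Req, Busy, Grant, Idle, Deny}.
States satisfying AG (idle → ¬ack) ∧ AG EF ack: {Busy}.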